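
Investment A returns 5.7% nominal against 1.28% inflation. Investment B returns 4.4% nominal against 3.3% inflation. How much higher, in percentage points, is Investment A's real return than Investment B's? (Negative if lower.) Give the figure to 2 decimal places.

3.30

Investment A real return: 1.057/1.0128 − 1 = 4.364%.
Investment B real return: 1.044/1.033 − 1 = 1.065%.
Difference: 4.364 − 1.065 = 3.299 pp.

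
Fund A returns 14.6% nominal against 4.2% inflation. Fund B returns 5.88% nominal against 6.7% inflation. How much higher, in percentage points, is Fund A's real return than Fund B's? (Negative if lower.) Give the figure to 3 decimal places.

Fund A real return: 1.146/1.042 − 1 = 9.9808%.
Fund B real return: 1.0588/1.067 − 1 = -0.7685%.
Difference: 9.9808 − (-0.7685) = 10.7493 pp.

10.749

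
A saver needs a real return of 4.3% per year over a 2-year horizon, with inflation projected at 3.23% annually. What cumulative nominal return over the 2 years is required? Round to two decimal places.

Required annual nominal rate: (1+4.3%)(1+3.23%) − 1 = 7.66889%.
Cumulative over 2 years: (1 + 0.0766889)^2 − 1 ≈ 0.15926.

15.93%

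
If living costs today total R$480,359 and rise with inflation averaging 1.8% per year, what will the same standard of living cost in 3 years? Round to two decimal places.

Cumulative price-level factor: (1+1.8%)^3 = 1.054977832.
The nominal amount required is R$480,359 scaled up by that factor.

R$506,768.10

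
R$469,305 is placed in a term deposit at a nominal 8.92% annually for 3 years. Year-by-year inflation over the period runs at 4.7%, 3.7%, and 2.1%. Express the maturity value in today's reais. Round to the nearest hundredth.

R$547,049.84

Nominal value at maturity: R$469,305 × (1 + 8.92%)^3 ≈ R$606,426.37.
Price-level factor over 3 years: 1.047 × 1.037 × 1.021 = 1.108539519.
Dividing the nominal maturity value by the price-level factor gives the value in today's money.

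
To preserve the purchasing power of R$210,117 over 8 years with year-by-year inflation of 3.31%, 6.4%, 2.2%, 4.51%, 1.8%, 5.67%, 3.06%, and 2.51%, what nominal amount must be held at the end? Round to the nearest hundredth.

Cumulative price-level factor: 1.0331 × 1.064 × 1.022 × 1.0451 × 1.018 × 1.0567 × 1.0306 × 1.0251 ≈ 1.3342849582.
The nominal amount required is R$210,117 scaled up by that factor.

R$280,355.95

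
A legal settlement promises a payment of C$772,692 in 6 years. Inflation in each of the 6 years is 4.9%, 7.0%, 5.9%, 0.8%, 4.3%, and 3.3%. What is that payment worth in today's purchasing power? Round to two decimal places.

Price-level factor over 6 years: 1.049 × 1.070 × 1.059 × 1.008 × 1.043 × 1.033 ≈ 1.2909231471.
Purchasing power today: C$772,692 divided by that factor.

C$598,557.71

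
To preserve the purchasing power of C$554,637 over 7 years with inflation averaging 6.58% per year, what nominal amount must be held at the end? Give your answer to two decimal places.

C$866,440.71

Cumulative price-level factor: (1+6.58%)^7 ≈ 1.5621761797.
The nominal amount required is C$554,637 scaled up by that factor.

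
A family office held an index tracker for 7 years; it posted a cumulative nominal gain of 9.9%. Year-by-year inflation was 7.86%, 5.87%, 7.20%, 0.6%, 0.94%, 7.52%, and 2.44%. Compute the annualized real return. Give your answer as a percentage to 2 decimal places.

Cumulative inflation factor: 1.0786 × 1.0587 × 1.0720 × 1.006 × 1.0094 × 1.0752 × 1.0244 ≈ 1.36914.
Nominal growth factor: 1.09900. Real growth factor = 1.09900 / 1.36914 ≈ 0.80269.
Annualized: 0.80269^(1/7) − 1 ≈ -0.03091.

-3.09%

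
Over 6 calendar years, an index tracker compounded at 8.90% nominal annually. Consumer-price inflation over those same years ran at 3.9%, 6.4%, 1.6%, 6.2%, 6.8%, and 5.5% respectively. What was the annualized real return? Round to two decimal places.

3.66%

Cumulative inflation factor: 1.039 × 1.064 × 1.016 × 1.062 × 1.068 × 1.055 ≈ 1.34400.
Nominal growth factor: 1.66789. Real growth factor = 1.66789 / 1.34400 ≈ 1.24099.
Annualized: 1.24099^(1/6) − 1 ≈ 0.03664.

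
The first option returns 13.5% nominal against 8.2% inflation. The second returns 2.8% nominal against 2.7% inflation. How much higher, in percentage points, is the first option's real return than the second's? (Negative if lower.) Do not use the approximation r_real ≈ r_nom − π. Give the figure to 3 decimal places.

4.801

The first option real return: 1.135/1.082 − 1 = 4.8983%.
The second real return: 1.028/1.027 − 1 = 0.0974%.
Difference: 4.8983 − 0.0974 = 4.8009 pp.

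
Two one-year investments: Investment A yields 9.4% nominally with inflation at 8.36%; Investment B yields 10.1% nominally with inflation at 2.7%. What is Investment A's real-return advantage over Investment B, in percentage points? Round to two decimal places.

-6.25

Investment A real return: 1.094/1.0836 − 1 = 0.960%.
Investment B real return: 1.101/1.027 − 1 = 7.205%.
Difference: 0.960 − 7.205 = -6.245 pp.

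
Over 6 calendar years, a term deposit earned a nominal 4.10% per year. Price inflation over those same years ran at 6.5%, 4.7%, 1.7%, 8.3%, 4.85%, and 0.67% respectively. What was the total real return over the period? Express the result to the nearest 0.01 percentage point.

-1.83%

Cumulative inflation factor: 1.065 × 1.047 × 1.017 × 1.083 × 1.0485 × 1.0067 ≈ 1.29633.
Nominal growth factor: 1.27264. Real growth factor = 1.27264 / 1.29633 ≈ 0.98173.
Total real return ≈ -1.8274%.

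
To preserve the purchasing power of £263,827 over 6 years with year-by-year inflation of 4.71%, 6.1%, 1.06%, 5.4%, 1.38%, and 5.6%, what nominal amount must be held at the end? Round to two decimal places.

£334,240.36

Cumulative price-level factor: 1.0471 × 1.061 × 1.0106 × 1.054 × 1.0138 × 1.056 ≈ 1.2668921739.
The nominal amount required is £263,827 scaled up by that factor.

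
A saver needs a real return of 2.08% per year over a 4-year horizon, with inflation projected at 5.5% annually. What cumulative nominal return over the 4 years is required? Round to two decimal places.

Required annual nominal rate: (1+2.08%)(1+5.5%) − 1 = 7.6944%.
Cumulative over 4 years: (1 + 0.076944)^4 − 1 ≈ 0.34516.

34.52%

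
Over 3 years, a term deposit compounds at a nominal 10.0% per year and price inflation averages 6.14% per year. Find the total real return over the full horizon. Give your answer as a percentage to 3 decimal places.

The annual real rate is (1+10.0%)/(1+6.14%) − 1 = 3.6367%.
Compounded over 3 years: (1 + 0.036367)^3 − 1 ≈ 0.11312.

11.312%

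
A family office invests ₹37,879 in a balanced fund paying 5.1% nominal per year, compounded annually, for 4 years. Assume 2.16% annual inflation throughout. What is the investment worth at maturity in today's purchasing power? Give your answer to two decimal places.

₹42,431.25

Nominal value at maturity: ₹37,879 × (1 + 5.1%)^4 ≈ ₹46,217.81.
Price-level factor over 4 years: (1 + 2.16%)^4 ≈ 1.0892398885.
The maturity value deflated by that factor is the answer in today's purchasing power.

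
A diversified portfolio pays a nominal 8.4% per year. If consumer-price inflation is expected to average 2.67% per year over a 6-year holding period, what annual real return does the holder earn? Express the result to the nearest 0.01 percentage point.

5.58%

With constant rates the annual real return is the same each year: (1+8.4%)/(1+2.67%) − 1 = 0.05581.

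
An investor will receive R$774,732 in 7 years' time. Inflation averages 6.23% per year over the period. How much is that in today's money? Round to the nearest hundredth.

R$507,482.68

Price-level factor over 7 years: (1 + 6.23%)^7 ≈ 1.5266176190.
Purchasing power today: R$774,732 divided by that factor.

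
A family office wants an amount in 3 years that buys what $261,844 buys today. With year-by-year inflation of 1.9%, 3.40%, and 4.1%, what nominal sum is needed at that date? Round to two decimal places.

$287,202.41

Cumulative price-level factor: 1.019 × 1.0340 × 1.041 = 1.096845486.
Multiplying $261,844 by the price-level factor gives the future nominal sum.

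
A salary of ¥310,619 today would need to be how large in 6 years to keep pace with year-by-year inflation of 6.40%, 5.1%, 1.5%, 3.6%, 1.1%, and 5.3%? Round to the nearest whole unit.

Cumulative price-level factor: 1.0640 × 1.051 × 1.015 × 1.036 × 1.011 × 1.053 ≈ 1.2518424328.
The nominal amount required is ¥310,619 scaled up by that factor.

¥388,846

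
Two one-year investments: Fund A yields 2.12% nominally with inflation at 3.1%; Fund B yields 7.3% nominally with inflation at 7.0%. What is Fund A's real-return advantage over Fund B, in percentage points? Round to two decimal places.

-1.23

Fund A real return: 1.0212/1.031 − 1 = -0.951%.
Fund B real return: 1.073/1.070 − 1 = 0.280%.
Difference: -0.951 − 0.280 = -1.231 pp.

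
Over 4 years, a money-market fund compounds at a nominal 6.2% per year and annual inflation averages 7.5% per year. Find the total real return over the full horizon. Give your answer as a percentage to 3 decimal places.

The annual real rate is (1+6.2%)/(1+7.5%) − 1 = -1.2093%.
Compounded over 4 years: (1 + -0.012093)^4 − 1 ≈ -0.04750.

-4.750%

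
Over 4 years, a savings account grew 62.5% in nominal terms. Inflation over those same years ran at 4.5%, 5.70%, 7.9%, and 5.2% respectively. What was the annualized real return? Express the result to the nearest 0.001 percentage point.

6.698%

Cumulative inflation factor: 1.045 × 1.0570 × 1.079 × 1.052 ≈ 1.25380.
Nominal growth factor: 1.62500. Real growth factor = 1.62500 / 1.25380 ≈ 1.29606.
Annualized: 1.29606^(1/4) − 1 ≈ 0.06698.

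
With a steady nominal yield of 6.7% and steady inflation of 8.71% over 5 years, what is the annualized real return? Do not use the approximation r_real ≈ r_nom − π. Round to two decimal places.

-1.85%

With constant rates the annual real return is the same each year: (1+6.7%)/(1+8.71%) − 1 = -0.01849.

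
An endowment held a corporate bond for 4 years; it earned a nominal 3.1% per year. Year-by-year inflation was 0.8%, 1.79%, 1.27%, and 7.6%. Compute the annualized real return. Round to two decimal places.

Cumulative inflation factor: 1.008 × 1.0179 × 1.0127 × 1.076 ≈ 1.11804.
Nominal growth factor: 1.12989. Real growth factor = 1.12989 / 1.11804 ≈ 1.01059.
Annualized: 1.01059^(1/4) − 1 ≈ 0.00264.

0.26%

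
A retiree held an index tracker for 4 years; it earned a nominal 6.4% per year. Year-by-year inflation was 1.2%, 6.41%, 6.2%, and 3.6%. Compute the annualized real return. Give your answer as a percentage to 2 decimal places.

Cumulative inflation factor: 1.012 × 1.0641 × 1.062 × 1.036 ≈ 1.18481.
Nominal growth factor: 1.28164. Real growth factor = 1.28164 / 1.18481 ≈ 1.08173.
Annualized: 1.08173^(1/4) − 1 ≈ 0.01983.

1.98%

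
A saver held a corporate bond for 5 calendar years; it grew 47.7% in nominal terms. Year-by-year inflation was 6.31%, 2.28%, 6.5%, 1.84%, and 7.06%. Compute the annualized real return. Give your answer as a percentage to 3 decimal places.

3.187%

Cumulative inflation factor: 1.0631 × 1.0228 × 1.065 × 1.0184 × 1.0706 ≈ 1.26258.
Nominal growth factor: 1.47700. Real growth factor = 1.47700 / 1.26258 ≈ 1.16982.
Annualized: 1.16982^(1/5) − 1 ≈ 0.03187.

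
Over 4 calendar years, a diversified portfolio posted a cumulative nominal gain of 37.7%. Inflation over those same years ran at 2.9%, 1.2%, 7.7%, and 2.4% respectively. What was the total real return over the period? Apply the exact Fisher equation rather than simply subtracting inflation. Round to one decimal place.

Cumulative inflation factor: 1.029 × 1.012 × 1.077 × 1.024 ≈ 1.14845.
Nominal growth factor: 1.37700. Real growth factor = 1.37700 / 1.14845 ≈ 1.19901.
Total real return ≈ 19.9009%.

19.9%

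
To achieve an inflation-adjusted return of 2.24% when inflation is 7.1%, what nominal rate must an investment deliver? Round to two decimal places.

By the Fisher equation, 1 + r_nom = (1 + 2.24%)(1 + 7.1%) = 1.0224 × 1.071 = 1.0949904.
So r_nom = 9.49904%.

9.50%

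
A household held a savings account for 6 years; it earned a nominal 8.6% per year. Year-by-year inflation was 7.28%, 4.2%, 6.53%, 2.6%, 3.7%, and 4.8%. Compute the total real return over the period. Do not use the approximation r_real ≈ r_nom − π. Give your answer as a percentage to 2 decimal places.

23.55%

Cumulative inflation factor: 1.0728 × 1.042 × 1.0653 × 1.026 × 1.037 × 1.048 ≈ 1.32784.
Nominal growth factor: 1.64051. Real growth factor = 1.64051 / 1.32784 ≈ 1.23547.
Total real return ≈ 23.5473%.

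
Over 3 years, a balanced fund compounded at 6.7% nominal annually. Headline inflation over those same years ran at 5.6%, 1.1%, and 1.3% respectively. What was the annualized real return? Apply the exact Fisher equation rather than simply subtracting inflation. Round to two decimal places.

3.95%

Cumulative inflation factor: 1.056 × 1.011 × 1.013 ≈ 1.08150.
Nominal growth factor: 1.21477. Real growth factor = 1.21477 / 1.08150 ≈ 1.12323.
Annualized: 1.12323^(1/3) − 1 ≈ 0.03950.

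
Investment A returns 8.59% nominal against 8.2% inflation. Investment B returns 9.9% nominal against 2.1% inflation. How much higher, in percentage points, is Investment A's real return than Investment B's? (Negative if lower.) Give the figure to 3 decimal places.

Investment A real return: 1.0859/1.082 − 1 = 0.3604%.
Investment B real return: 1.099/1.021 − 1 = 7.6396%.
Difference: 0.3604 − 7.6396 = -7.2792 pp.

-7.279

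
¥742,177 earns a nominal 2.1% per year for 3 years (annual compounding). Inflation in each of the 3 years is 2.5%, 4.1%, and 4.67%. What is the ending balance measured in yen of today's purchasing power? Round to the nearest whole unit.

Nominal value at maturity: ¥742,177 × (1 + 2.1%)^3 ≈ ¥789,923.
Price-level factor over 3 years: 1.025 × 1.041 × 1.0467 = 1.1168550675.
The maturity value deflated by that factor is the answer in today's purchasing power.

¥707,274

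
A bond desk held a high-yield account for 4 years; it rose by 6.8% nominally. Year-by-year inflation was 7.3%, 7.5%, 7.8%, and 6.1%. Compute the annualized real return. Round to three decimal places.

-5.146%

Cumulative inflation factor: 1.073 × 1.075 × 1.078 × 1.061 ≈ 1.31930.
Nominal growth factor: 1.06800. Real growth factor = 1.06800 / 1.31930 ≈ 0.80952.
Annualized: 0.80952^(1/4) − 1 ≈ -0.05146.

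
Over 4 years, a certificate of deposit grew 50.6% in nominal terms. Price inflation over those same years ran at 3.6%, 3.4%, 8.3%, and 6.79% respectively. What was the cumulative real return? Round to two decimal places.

21.56%

Cumulative inflation factor: 1.036 × 1.034 × 1.083 × 1.0679 ≈ 1.23891.
Nominal growth factor: 1.50600. Real growth factor = 1.50600 / 1.23891 ≈ 1.21559.
Total real return ≈ 21.5586%.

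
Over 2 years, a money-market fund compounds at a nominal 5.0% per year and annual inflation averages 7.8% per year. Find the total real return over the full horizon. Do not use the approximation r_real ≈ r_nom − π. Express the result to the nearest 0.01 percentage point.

The annual real rate is (1+5.0%)/(1+7.8%) − 1 = -2.5974%.
Compounded over 2 years: (1 + -0.025974)^2 − 1 ≈ -0.05127.

-5.13%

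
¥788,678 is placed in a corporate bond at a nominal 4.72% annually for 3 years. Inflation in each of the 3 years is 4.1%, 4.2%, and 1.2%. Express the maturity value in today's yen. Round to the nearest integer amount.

¥825,068

Nominal value at maturity: ¥788,678 × (1 + 4.72%)^3 ≈ ¥905,709.
Price-level factor over 3 years: 1.041 × 1.042 × 1.012 = 1.097738664.
The maturity value deflated by that factor is the answer in today's purchasing power.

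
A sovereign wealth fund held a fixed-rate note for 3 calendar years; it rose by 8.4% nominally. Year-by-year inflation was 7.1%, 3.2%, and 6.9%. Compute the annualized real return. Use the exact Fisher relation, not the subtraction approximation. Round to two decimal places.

Cumulative inflation factor: 1.071 × 1.032 × 1.069 ≈ 1.18154.
Nominal growth factor: 1.08400. Real growth factor = 1.08400 / 1.18154 ≈ 0.91745.
Annualized: 0.91745^(1/3) − 1 ≈ -0.02831.

-2.83%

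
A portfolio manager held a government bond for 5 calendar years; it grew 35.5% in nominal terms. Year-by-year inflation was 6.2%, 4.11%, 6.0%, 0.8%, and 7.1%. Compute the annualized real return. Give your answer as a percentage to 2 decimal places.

Cumulative inflation factor: 1.062 × 1.0411 × 1.060 × 1.008 × 1.071 ≈ 1.26524.
Nominal growth factor: 1.35500. Real growth factor = 1.35500 / 1.26524 ≈ 1.07094.
Annualized: 1.07094^(1/5) − 1 ≈ 0.01380.

1.38%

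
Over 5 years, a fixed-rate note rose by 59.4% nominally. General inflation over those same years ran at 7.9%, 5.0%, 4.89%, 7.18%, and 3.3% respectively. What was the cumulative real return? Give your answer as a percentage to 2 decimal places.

21.15%

Cumulative inflation factor: 1.079 × 1.050 × 1.0489 × 1.0718 × 1.033 ≈ 1.31571.
Nominal growth factor: 1.59400. Real growth factor = 1.59400 / 1.31571 ≈ 1.21152.
Total real return ≈ 21.1517%.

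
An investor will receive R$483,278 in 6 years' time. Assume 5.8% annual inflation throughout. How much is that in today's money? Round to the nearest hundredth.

Price-level factor over 6 years: (1 + 5.8%)^6 ≈ 1.4025359636.
Purchasing power today: R$483,278 divided by that factor.

R$344,574.41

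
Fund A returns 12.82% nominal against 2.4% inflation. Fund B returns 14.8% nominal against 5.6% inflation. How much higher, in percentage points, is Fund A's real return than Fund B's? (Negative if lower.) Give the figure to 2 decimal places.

1.46

Fund A real return: 1.1282/1.024 − 1 = 10.176%.
Fund B real return: 1.148/1.056 − 1 = 8.712%.
Difference: 10.176 − 8.712 = 1.464 pp.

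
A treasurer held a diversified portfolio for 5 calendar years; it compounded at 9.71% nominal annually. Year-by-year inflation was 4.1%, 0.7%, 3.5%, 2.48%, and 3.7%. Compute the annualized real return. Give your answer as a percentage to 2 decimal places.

Cumulative inflation factor: 1.041 × 1.007 × 1.035 × 1.0248 × 1.037 ≈ 1.15302.
Nominal growth factor: 1.58939. Real growth factor = 1.58939 / 1.15302 ≈ 1.37846.
Annualized: 1.37846^(1/5) − 1 ≈ 0.06630.

6.63%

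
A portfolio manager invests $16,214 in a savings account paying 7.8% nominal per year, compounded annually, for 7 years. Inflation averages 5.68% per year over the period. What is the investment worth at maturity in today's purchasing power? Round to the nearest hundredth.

$18,632.53

Nominal value at maturity: $16,214 × (1 + 7.8%)^7 ≈ $27,429.73.
Price-level factor over 7 years: (1 + 5.68%)^7 ≈ 1.4721417594.
The maturity value deflated by that factor is the answer in today's purchasing power.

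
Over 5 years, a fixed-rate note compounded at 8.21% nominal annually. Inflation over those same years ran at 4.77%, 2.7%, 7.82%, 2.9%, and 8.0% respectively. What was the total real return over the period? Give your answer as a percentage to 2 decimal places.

Cumulative inflation factor: 1.0477 × 1.027 × 1.0782 × 1.029 × 1.080 ≈ 1.28928.
Nominal growth factor: 1.48367. Real growth factor = 1.48367 / 1.28928 ≈ 1.15078.
Total real return ≈ 15.0777%.

15.08%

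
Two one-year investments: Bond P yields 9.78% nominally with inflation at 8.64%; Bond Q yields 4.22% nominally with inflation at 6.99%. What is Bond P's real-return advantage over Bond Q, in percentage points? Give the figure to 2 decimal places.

3.64

Bond P real return: 1.0978/1.0864 − 1 = 1.049%.
Bond Q real return: 1.0422/1.0699 − 1 = -2.589%.
Difference: 1.049 − (-2.589) = 3.638 pp.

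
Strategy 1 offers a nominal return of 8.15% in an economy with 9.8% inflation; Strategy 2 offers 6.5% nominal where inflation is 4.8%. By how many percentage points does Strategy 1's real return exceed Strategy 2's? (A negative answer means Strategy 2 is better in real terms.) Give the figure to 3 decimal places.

-3.125

Strategy 1 real return: 1.0815/1.098 − 1 = -1.5027%.
Strategy 2 real return: 1.065/1.048 − 1 = 1.6221%.
Difference: -1.5027 − 1.6221 = -3.1248 pp.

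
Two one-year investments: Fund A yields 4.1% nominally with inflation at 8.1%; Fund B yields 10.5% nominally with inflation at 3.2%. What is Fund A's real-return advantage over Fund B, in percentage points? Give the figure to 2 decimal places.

Fund A real return: 1.041/1.081 − 1 = -3.700%.
Fund B real return: 1.105/1.032 − 1 = 7.074%.
Difference: -3.700 − 7.074 = -10.774 pp.

-10.77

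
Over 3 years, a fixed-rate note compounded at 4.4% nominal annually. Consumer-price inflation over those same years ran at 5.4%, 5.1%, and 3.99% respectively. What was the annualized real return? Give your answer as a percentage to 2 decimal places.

Cumulative inflation factor: 1.054 × 1.051 × 1.0399 ≈ 1.15195.
Nominal growth factor: 1.13789. Real growth factor = 1.13789 / 1.15195 ≈ 0.98779.
Annualized: 0.98779^(1/3) − 1 ≈ -0.00409.

-0.41%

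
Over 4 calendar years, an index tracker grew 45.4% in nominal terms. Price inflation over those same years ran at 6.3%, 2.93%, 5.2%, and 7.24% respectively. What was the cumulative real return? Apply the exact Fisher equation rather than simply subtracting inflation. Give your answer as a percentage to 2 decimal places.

Cumulative inflation factor: 1.063 × 1.0293 × 1.052 × 1.0724 ≈ 1.23438.
Nominal growth factor: 1.45400. Real growth factor = 1.45400 / 1.23438 ≈ 1.17792.
Total real return ≈ 17.7922%.

17.79%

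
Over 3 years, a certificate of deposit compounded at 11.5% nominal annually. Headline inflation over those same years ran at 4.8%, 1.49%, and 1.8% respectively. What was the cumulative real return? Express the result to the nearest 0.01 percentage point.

Cumulative inflation factor: 1.048 × 1.0149 × 1.018 ≈ 1.08276.
Nominal growth factor: 1.38620. Real growth factor = 1.38620 / 1.08276 ≈ 1.28024.
Total real return ≈ 28.0243%.

28.02%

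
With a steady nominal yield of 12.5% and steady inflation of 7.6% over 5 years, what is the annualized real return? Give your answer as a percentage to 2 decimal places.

With constant rates the annual real return is the same each year: (1+12.5%)/(1+7.6%) − 1 = 0.04554.

4.55%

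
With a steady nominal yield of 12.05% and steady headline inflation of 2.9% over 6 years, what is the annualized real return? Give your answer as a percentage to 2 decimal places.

8.89%

With constant rates the annual real return is the same each year: (1+12.05%)/(1+2.9%) − 1 = 0.08892.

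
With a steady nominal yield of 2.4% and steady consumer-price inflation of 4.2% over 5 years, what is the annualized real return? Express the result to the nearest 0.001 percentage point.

With constant rates the annual real return is the same each year: (1+2.4%)/(1+4.2%) − 1 = -0.01727.

-1.727%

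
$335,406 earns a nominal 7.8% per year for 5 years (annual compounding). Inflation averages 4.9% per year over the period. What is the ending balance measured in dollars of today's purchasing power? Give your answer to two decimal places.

$384,403.37

Nominal value at maturity: $335,406 × (1 + 7.8%)^5 ≈ $488,275.16.
Price-level factor over 5 years: (1 + 4.9%)^5 ≈ 1.2702155965.
Dividing the nominal maturity value by the price-level factor gives the value in today's money.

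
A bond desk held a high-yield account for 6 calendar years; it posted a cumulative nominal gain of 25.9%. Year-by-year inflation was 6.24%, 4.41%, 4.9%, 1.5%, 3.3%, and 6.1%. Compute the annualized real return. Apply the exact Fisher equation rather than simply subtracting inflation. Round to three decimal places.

-0.462%

Cumulative inflation factor: 1.0624 × 1.0441 × 1.049 × 1.015 × 1.033 × 1.061 ≈ 1.29446.
Nominal growth factor: 1.25900. Real growth factor = 1.25900 / 1.29446 ≈ 0.97261.
Annualized: 0.97261^(1/6) − 1 ≈ -0.00462.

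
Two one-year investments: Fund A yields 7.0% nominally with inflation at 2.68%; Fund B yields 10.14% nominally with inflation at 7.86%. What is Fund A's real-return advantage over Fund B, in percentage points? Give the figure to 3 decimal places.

2.093

Fund A real return: 1.070/1.0268 − 1 = 4.2072%.
Fund B real return: 1.1014/1.0786 − 1 = 2.1139%.
Difference: 4.2072 − 2.1139 = 2.0933 pp.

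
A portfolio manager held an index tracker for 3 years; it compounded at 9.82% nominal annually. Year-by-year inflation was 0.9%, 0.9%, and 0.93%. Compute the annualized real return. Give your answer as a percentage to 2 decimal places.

8.83%

Cumulative inflation factor: 1.009 × 1.009 × 1.0093 ≈ 1.02755.
Nominal growth factor: 1.32448. Real growth factor = 1.32448 / 1.02755 ≈ 1.28897.
Annualized: 1.28897^(1/3) − 1 ≈ 0.08830.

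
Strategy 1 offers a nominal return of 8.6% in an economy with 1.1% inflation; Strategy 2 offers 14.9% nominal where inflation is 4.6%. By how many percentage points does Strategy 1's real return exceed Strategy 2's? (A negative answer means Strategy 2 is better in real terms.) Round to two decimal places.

-2.43

Strategy 1 real return: 1.086/1.011 − 1 = 7.418%.
Strategy 2 real return: 1.149/1.046 − 1 = 9.847%.
Difference: 7.418 − 9.847 = -2.429 pp.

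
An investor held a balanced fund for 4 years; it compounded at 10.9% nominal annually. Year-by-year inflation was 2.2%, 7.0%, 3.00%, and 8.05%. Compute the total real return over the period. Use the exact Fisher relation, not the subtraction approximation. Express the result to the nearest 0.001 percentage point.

Cumulative inflation factor: 1.022 × 1.070 × 1.0300 × 1.0805 ≈ 1.21702.
Nominal growth factor: 1.51261. Real growth factor = 1.51261 / 1.21702 ≈ 1.24288.
Total real return ≈ 24.2881%.

24.288%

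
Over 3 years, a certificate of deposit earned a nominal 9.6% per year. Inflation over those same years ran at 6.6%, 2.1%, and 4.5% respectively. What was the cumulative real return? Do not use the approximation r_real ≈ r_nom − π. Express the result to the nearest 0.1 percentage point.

Cumulative inflation factor: 1.066 × 1.021 × 1.045 ≈ 1.13736.
Nominal growth factor: 1.31653. Real growth factor = 1.31653 / 1.13736 ≈ 1.15753.
Total real return ≈ 15.7530%.

15.8%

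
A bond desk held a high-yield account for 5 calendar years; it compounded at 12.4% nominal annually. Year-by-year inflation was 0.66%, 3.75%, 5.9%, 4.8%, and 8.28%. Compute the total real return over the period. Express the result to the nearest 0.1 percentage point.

Cumulative inflation factor: 1.0066 × 1.0375 × 1.059 × 1.048 × 1.0828 ≈ 1.25502.
Nominal growth factor: 1.79404. Real growth factor = 1.79404 / 1.25502 ≈ 1.42949.
Total real return ≈ 42.9490%.

42.9%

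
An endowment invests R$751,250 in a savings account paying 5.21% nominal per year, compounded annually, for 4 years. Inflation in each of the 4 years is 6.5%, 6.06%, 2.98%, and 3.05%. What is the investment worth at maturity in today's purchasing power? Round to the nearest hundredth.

Nominal value at maturity: R$751,250 × (1 + 5.21%)^4 ≈ R$920,476.21.
Price-level factor over 4 years: 1.065 × 1.0606 × 1.0298 × 1.0305 ≈ 1.1986768397.
The maturity value deflated by that factor is the answer in today's purchasing power.

R$767,910.23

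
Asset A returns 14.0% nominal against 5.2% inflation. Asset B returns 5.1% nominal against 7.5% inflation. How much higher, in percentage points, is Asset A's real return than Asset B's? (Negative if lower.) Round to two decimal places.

Asset A real return: 1.140/1.052 − 1 = 8.365%.
Asset B real return: 1.051/1.075 − 1 = -2.233%.
Difference: 8.365 − (-2.233) = 10.598 pp.

10.60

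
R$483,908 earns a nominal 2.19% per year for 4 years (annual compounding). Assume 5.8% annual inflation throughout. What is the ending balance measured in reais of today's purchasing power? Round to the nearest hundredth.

R$421,166.41

Nominal value at maturity: R$483,908 × (1 + 2.19%)^4 ≈ R$527,711.31.
Price-level factor over 4 years: (1 + 5.8%)^4 ≈ 1.2529757645.
Dividing the nominal maturity value by the price-level factor gives the value in today's money.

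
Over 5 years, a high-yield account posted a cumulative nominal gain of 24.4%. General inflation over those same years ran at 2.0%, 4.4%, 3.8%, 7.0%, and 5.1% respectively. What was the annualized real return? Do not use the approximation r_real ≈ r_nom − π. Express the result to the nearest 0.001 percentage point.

Cumulative inflation factor: 1.020 × 1.044 × 1.038 × 1.070 × 1.051 ≈ 1.24304.
Nominal growth factor: 1.24400. Real growth factor = 1.24400 / 1.24304 ≈ 1.00077.
Annualized: 1.00077^(1/5) − 1 ≈ 0.00015.

0.015%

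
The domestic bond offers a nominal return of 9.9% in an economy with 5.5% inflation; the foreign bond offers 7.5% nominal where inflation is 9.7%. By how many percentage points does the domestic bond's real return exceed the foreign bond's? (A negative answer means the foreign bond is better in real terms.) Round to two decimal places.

The domestic bond real return: 1.099/1.055 − 1 = 4.171%.
The foreign bond real return: 1.075/1.097 − 1 = -2.005%.
Difference: 4.171 − (-2.005) = 6.176 pp.

6.18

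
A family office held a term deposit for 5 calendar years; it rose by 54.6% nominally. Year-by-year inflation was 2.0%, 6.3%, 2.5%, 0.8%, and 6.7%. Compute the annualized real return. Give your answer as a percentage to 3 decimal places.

5.280%

Cumulative inflation factor: 1.020 × 1.063 × 1.025 × 1.008 × 1.067 ≈ 1.19531.
Nominal growth factor: 1.54600. Real growth factor = 1.54600 / 1.19531 ≈ 1.29338.
Annualized: 1.29338^(1/5) − 1 ≈ 0.05280.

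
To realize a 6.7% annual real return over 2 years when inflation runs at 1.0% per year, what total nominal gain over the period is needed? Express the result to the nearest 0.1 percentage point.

16.1%

Required annual nominal rate: (1+6.7%)(1+1.0%) − 1 = 7.767%.
Cumulative over 2 years: (1 + 0.07767)^2 − 1 ≈ 0.16137.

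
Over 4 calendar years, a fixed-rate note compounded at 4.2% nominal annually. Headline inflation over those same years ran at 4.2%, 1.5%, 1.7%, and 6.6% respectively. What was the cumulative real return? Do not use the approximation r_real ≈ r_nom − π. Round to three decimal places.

2.816%

Cumulative inflation factor: 1.042 × 1.015 × 1.017 × 1.066 ≈ 1.14660.
Nominal growth factor: 1.17888. Real growth factor = 1.17888 / 1.14660 ≈ 1.02816.
Total real return ≈ 2.8156%.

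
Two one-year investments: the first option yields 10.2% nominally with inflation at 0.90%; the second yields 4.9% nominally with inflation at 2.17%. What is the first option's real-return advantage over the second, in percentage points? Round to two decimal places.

The first option real return: 1.102/1.0090 − 1 = 9.217%.
The second real return: 1.049/1.0217 − 1 = 2.672%.
Difference: 9.217 − 2.672 = 6.545 pp.

6.55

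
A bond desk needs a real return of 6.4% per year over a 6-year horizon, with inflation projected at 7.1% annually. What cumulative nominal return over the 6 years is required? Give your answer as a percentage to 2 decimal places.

Required annual nominal rate: (1+6.4%)(1+7.1%) − 1 = 13.9544%.
Cumulative over 6 years: (1 + 0.139544)^6 − 1 ≈ 1.18971.

118.97%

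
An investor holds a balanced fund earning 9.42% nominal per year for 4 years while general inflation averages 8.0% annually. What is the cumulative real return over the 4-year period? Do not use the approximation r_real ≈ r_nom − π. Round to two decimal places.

The annual real rate is (1+9.42%)/(1+8.0%) − 1 = 1.3148%.
Compounded over 4 years: (1 + 0.013148)^4 − 1 ≈ 0.05364.

5.36%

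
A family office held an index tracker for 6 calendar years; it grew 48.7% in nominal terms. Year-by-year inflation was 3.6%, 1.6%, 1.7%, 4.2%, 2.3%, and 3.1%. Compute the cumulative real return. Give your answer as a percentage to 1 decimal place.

26.4%

Cumulative inflation factor: 1.036 × 1.016 × 1.017 × 1.042 × 1.023 × 1.031 ≈ 1.17646.
Nominal growth factor: 1.48700. Real growth factor = 1.48700 / 1.17646 ≈ 1.26396.
Total real return ≈ 26.3964%.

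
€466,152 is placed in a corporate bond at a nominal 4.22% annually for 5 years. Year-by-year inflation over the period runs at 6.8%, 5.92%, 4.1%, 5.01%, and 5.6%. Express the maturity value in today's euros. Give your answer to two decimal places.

€438,923.03

Nominal value at maturity: €466,152 × (1 + 4.22%)^5 ≈ €573,169.27.
Price-level factor over 5 years: 1.068 × 1.0592 × 1.041 × 1.0501 × 1.056 ≈ 1.3058537212.
The maturity value deflated by that factor is the answer in today's purchasing power.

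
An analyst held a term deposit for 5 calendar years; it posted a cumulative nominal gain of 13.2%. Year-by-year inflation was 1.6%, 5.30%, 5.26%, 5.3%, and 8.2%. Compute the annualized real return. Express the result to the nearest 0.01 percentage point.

-2.47%

Cumulative inflation factor: 1.016 × 1.0530 × 1.0526 × 1.053 × 1.082 ≈ 1.28304.
Nominal growth factor: 1.13200. Real growth factor = 1.13200 / 1.28304 ≈ 0.88228.
Annualized: 0.88228^(1/5) − 1 ≈ -0.02474.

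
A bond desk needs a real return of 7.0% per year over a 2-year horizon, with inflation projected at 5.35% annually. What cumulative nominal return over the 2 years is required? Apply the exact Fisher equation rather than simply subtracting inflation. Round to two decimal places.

Required annual nominal rate: (1+7.0%)(1+5.35%) − 1 = 12.7245%.
Cumulative over 2 years: (1 + 0.127245)^2 − 1 ≈ 0.27068.

27.07%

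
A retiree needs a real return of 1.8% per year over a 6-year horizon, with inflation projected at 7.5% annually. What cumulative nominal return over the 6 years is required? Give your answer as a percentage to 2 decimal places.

Required annual nominal rate: (1+1.8%)(1+7.5%) − 1 = 9.435%.
Cumulative over 6 years: (1 + 0.09435)^6 − 1 ≈ 0.71766.

71.77%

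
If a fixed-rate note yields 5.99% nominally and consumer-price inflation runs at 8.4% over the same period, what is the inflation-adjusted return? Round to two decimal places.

-2.22%

Real return via the Fisher equation: (1 + 5.99%)/(1 + 8.4%) − 1 = 1.0599/1.084 − 1 ≈ -0.02223.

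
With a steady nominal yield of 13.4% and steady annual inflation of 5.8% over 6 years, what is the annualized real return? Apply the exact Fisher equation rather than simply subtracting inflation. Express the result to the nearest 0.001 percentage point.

7.183%

With constant rates the annual real return is the same each year: (1+13.4%)/(1+5.8%) − 1 = 0.07183.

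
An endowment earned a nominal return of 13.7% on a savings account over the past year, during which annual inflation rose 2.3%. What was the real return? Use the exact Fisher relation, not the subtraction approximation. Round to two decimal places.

Real return via the Fisher equation: (1 + 13.7%)/(1 + 2.3%) − 1 = 1.137/1.023 − 1 ≈ 0.11144.

11.14%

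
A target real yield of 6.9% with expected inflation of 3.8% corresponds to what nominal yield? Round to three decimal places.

By the Fisher equation, 1 + r_nom = (1 + 6.9%)(1 + 3.8%) = 1.069 × 1.038 = 1.109622.
So r_nom = 10.9622%.

10.962%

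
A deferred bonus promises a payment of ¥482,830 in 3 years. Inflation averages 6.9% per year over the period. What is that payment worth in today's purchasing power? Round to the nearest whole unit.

Price-level factor over 3 years: (1 + 6.9%)^3 = 1.221611509.
Purchasing power today: ¥482,830 divided by that factor.

¥395,240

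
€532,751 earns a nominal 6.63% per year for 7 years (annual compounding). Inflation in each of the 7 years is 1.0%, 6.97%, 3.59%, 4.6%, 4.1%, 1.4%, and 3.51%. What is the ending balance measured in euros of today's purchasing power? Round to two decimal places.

Nominal value at maturity: €532,751 × (1 + 6.63%)^7 ≈ €834,987.82.
Price-level factor over 7 years: 1.010 × 1.0697 × 1.0359 × 1.046 × 1.041 × 1.014 × 1.0351 ≈ 1.2790981779.
Dividing the nominal maturity value by the price-level factor gives the value in today's money.

€652,794.16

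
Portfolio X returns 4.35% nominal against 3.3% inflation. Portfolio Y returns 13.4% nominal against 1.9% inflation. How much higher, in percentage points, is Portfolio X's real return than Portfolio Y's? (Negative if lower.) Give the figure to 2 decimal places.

Portfolio X real return: 1.0435/1.033 − 1 = 1.016%.
Portfolio Y real return: 1.134/1.019 − 1 = 11.286%.
Difference: 1.016 − 11.286 = -10.270 pp.

-10.27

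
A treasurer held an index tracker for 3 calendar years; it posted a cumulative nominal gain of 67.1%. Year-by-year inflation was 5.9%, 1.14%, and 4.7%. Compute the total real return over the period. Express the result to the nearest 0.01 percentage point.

49.01%

Cumulative inflation factor: 1.059 × 1.0114 × 1.047 ≈ 1.12141.
Nominal growth factor: 1.67100. Real growth factor = 1.67100 / 1.12141 ≈ 1.49008.
Total real return ≈ 49.0084%.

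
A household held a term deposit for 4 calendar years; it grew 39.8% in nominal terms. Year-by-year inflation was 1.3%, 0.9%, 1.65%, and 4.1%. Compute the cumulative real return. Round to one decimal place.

Cumulative inflation factor: 1.013 × 1.009 × 1.0165 × 1.041 ≈ 1.08158.
Nominal growth factor: 1.39800. Real growth factor = 1.39800 / 1.08158 ≈ 1.29255.
Total real return ≈ 29.2553%.

29.3%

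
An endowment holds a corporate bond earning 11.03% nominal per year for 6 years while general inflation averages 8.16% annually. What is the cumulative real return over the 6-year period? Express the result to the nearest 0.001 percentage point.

The annual real rate is (1+11.03%)/(1+8.16%) − 1 = 2.6535%.
Compounded over 6 years: (1 + 0.026535)^6 − 1 ≈ 0.17015.

17.015%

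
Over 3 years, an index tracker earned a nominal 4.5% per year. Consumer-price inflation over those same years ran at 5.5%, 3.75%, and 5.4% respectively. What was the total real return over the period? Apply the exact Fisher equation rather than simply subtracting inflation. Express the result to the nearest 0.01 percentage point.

-1.08%

Cumulative inflation factor: 1.055 × 1.0375 × 1.054 ≈ 1.15367.
Nominal growth factor: 1.14117. Real growth factor = 1.14117 / 1.15367 ≈ 0.98916.
Total real return ≈ -1.0837%.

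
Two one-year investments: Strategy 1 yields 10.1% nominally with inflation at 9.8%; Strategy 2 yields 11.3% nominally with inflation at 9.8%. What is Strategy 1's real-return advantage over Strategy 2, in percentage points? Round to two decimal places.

Strategy 1 real return: 1.101/1.098 − 1 = 0.273%.
Strategy 2 real return: 1.113/1.098 − 1 = 1.366%.
Difference: 0.273 − 1.366 = -1.093 pp.

-1.09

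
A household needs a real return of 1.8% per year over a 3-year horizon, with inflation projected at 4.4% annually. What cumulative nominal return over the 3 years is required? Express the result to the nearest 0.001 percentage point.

Required annual nominal rate: (1+1.8%)(1+4.4%) − 1 = 6.2792%.
Cumulative over 3 years: (1 + 0.062792)^3 − 1 ≈ 0.20045.

20.045%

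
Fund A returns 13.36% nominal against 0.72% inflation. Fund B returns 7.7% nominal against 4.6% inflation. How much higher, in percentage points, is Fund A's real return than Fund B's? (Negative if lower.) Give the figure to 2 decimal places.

9.59

Fund A real return: 1.1336/1.0072 − 1 = 12.550%.
Fund B real return: 1.077/1.046 − 1 = 2.964%.
Difference: 12.550 − 2.964 = 9.586 pp.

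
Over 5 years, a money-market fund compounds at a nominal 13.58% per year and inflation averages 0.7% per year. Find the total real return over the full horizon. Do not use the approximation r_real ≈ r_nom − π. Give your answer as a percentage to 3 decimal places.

82.542%

The annual real rate is (1+13.58%)/(1+0.7%) − 1 = 12.7905%.
Compounded over 5 years: (1 + 0.127905)^5 − 1 ≈ 0.82542.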